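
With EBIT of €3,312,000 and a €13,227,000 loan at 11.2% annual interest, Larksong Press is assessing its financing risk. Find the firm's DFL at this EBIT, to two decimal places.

1.81

Interest = €1,481,424.00.
Degree of financial leverage = EBIT / (EBIT − interest) = €3,312,000 / €1,830,576.00 = 1.8093.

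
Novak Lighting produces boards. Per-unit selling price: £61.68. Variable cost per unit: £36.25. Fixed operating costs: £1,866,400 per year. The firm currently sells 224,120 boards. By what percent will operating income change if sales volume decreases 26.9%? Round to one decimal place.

Contribution at this volume is 224,120 × £25.43 = £5,699,371.60.
Subtracting fixed costs: EBIT = £5,699,371.60 − £1,866,400 = £3,832,971.60.
So DOL = total CM / EBIT = £5,699,371.60 / £3,832,971.60 = 1.4869.
So EBIT moves 1.4869 × (-26.9%) = -40.0%.

-40.0%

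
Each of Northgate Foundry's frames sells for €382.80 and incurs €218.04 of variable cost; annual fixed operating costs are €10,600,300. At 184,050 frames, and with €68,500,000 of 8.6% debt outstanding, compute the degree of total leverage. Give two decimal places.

2.19

Total contribution margin = 184,050 × €164.76 = €30,324,078.00.
Subtracting fixed costs: EBIT = €30,324,078.00 − €10,600,300 = €19,723,778.00. Interest = €5,891,000.00, so EBIT − I = €13,832,778.00.
Degree of total leverage = total CM / (EBIT − interest) = €30,324,078.00 / €13,832,778.00 = 2.1922.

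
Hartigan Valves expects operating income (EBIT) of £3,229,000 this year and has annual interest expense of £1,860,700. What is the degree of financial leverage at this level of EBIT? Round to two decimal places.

Interest = £1,860,700.00.
Degree of financial leverage = EBIT / (EBIT − interest) = £3,229,000 / £1,368,300.00 = 2.3599.

2.36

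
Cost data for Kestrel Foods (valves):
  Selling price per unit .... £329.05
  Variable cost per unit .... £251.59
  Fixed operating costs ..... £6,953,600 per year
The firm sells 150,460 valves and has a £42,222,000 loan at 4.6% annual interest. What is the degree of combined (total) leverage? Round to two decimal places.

Total contribution margin = 150,460 × £77.46 = £11,654,631.60.
Subtracting fixed costs: EBIT = £11,654,631.60 − £6,953,600 = £4,701,031.60. Interest = £1,942,212.00.
DOL = £11,654,631.60 ÷ £4,701,031.60 = 2.4792; DFL = £4,701,031.60 ÷ £2,758,819.60 = 1.7040.
DCL = DOL × DFL = 2.4792 × 1.7040 = 4.2246.

4.22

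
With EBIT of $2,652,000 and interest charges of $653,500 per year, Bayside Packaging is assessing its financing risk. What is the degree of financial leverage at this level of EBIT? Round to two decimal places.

1.33

Annual interest charges come to $653,500.00.
Degree of financial leverage = EBIT / (EBIT − interest) = $2,652,000 / $1,998,500.00 = 1.3270.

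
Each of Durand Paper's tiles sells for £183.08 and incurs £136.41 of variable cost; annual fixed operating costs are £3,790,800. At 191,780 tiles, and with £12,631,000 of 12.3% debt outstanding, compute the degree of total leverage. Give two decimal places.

Total contribution margin = 191,780 × £46.67 = £8,950,372.60.
EBIT = £8,950,372.60 − £3,790,800 = £5,159,572.60. Interest = £1,553,613.00, so EBIT − I = £3,605,959.60.
DCL = contribution ÷ (EBIT − I) = £8,950,372.60 ÷ £3,605,959.60 = 2.4821.

2.48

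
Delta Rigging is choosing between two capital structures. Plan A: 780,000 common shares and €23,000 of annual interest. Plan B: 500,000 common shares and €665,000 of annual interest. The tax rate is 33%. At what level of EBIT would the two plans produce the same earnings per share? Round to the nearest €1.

€1,811,429

At indifference, (EBIT − 23,000)(1 − t)/780,000 = (EBIT − 665,000)(1 − t)/500,000.
The (1 − t) factor cancels: (EBIT − 23,000) × 500,000 = (EBIT − 665,000) × 780,000.
Solving, EBIT = (665,000·780,000 − 23,000·500,000) / (780,000 − 500,000) = 507,200,000,000 / 280,000 = 1,811,428.57.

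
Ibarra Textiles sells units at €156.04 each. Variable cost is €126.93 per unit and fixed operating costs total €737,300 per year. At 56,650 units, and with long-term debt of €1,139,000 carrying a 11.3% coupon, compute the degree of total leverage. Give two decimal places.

Contribution at this volume is 56,650 × €29.11 = €1,649,081.50.
Subtracting fixed costs: EBIT = €1,649,081.50 − €737,300 = €911,781.50. Interest = €128,707.00.
DOL = €1,649,081.50 ÷ €911,781.50 = 1.8086; DFL = €911,781.50 ÷ €783,074.50 = 1.1644.
DCL = DOL × DFL = 1.8086 × 1.1644 = 2.1059.

2.11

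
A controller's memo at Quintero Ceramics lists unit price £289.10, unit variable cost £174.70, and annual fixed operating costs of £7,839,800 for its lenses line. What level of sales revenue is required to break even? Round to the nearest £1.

CM per unit = £289.10 − £174.70 = £114.40; CM ratio = £114.40 / £289.10 = 0.3957.
Break-even sales = FC ÷ CM ratio = £7,839,800 × £289.10 / £114.40 = £19,811,942.

£19,811,942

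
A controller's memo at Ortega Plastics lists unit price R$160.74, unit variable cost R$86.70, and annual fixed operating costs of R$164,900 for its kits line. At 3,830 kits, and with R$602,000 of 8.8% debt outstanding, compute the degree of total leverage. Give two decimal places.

4.32

At 3,830 units, contribution = 3,830 × R$74.04 = R$283,573.20.
EBIT = R$283,573.20 − R$164,900 = R$118,673.20. Interest = R$52,976.00, so EBIT − I = R$65,697.20.
DCL = contribution ÷ (EBIT − I) = R$283,573.20 ÷ R$65,697.20 = 4.3164.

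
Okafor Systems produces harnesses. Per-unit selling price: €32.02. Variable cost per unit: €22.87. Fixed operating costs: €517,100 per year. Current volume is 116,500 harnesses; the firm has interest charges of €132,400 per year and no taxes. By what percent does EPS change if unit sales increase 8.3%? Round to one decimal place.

Contribution at this volume is 116,500 × €9.15 = €1,065,975.00.
Operating income = contribution − fixed costs = €1,065,975.00 − €517,100 = €548,875.00.
After interest of €132,400.00, pre-tax earnings = €416,475.00.
Degree of combined leverage = contribution ÷ (EBIT − I) = €1,065,975.00 ÷ €416,475.00 = 2.5595.
%ΔEPS = DCL × %ΔSales = 2.5595 × +8.3% = +21.2%.

+21.2%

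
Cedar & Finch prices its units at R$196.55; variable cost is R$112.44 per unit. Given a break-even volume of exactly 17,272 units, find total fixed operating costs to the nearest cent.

R$1,452,747.92

Unit CM = price − variable cost = R$196.55 − R$112.44 = R$84.11.
Fixed costs = break-even units × CM = 17,272 × R$84.11 = R$1,452,747.92.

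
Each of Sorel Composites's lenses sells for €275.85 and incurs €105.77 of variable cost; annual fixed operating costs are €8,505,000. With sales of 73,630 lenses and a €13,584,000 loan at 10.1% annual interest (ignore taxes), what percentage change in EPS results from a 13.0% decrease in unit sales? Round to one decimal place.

-61.5%

Total contribution margin = 73,630 × €170.08 = €12,522,990.40.
Operating income = contribution − fixed costs = €12,522,990.40 − €8,505,000 = €4,017,990.40.
After interest of €1,371,984.00, pre-tax earnings = €2,646,006.40.
Degree of combined leverage = contribution ÷ (EBIT − I) = €12,522,990.40 ÷ €2,646,006.40 = 4.7328.
%ΔEPS = DCL × %ΔSales = 4.7328 × -13.0% = -61.5%.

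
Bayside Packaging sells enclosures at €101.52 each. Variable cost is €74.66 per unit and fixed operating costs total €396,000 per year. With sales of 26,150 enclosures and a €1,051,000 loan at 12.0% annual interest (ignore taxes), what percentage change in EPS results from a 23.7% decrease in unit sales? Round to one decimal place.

Total contribution margin = 26,150 × €26.86 = €702,389.00.
Operating income = contribution − fixed costs = €702,389.00 − €396,000 = €306,389.00.
After interest of €126,120.00, pre-tax earnings = €180,269.00.
Degree of combined leverage = contribution ÷ (EBIT − I) = €702,389.00 ÷ €180,269.00 = 3.8963.
EPS therefore changes by 3.8963 × (-23.7%) = -92.3%.

-92.3%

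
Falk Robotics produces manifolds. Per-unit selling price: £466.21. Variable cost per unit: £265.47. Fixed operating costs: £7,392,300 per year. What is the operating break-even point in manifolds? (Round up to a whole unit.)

Unit CM = price − variable cost = £466.21 − £265.47 = £200.74.
Break-even Q = £7,392,300 / £200.74 = 36,825.25 → 36,826 manifolds.

36,826 manifolds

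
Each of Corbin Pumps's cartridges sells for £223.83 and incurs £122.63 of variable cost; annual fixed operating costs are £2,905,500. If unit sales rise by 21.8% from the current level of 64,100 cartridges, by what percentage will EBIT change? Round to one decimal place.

+39.5%

Total contribution margin = 64,100 × £101.20 = £6,486,920.00.
EBIT = £6,486,920.00 − £2,905,500 = £3,581,420.00.
DOL = contribution ÷ EBIT = £6,486,920.00 ÷ £3,581,420.00 = 1.8113.
So EBIT moves 1.8113 × (+21.8%) = +39.5%.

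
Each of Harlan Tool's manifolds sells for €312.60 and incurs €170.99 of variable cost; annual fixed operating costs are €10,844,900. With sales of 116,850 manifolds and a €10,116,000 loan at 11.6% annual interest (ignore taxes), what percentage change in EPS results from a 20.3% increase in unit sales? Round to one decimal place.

+74.2%

At 116,850 units, contribution = 116,850 × €141.61 = €16,547,128.50.
Subtracting fixed costs: EBIT = €16,547,128.50 − €10,844,900 = €5,702,228.50.
After interest of €1,173,456.00, pre-tax earnings = €4,528,772.50.
DCL = total CM / (EBIT − I) = €16,547,128.50 / €4,528,772.50 = 3.6538.
%ΔEPS = DCL × %ΔSales = 3.6538 × +20.3% = +74.2%.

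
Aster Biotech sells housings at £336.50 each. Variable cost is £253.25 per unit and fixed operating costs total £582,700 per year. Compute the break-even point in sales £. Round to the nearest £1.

£2,355,298

CM per unit = £336.50 − £253.25 = £83.25; CM ratio = £83.25 / £336.50 = 0.2474.
Break-even sales = FC ÷ CM ratio = £582,700 × £336.50 / £83.25 = £2,355,298.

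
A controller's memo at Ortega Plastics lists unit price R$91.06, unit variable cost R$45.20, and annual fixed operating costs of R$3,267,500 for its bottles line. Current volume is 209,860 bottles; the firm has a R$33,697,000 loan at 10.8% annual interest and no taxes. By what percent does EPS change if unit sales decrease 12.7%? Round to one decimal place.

-45.0%

Total contribution margin = 209,860 × R$45.86 = R$9,624,179.60.
Operating income = contribution − fixed costs = R$9,624,179.60 − R$3,267,500 = R$6,356,679.60.
After interest of R$3,639,276.00, pre-tax earnings = R$2,717,403.60.
Degree of combined leverage = contribution ÷ (EBIT − I) = R$9,624,179.60 ÷ R$2,717,403.60 = 3.5417.
%ΔEPS = DCL × %ΔSales = 3.5417 × -12.7% = -45.0%.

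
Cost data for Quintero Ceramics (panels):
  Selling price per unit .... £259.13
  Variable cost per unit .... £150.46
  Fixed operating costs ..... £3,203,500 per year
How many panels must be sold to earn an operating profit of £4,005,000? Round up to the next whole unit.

Contribution margin per unit = £259.13 − £150.46 = £108.67.
Units = (FC + target) / CM = (£3,203,500 + £4,005,000) / £108.67 = 66,333.85, so 66,334 panels.

66,334 panels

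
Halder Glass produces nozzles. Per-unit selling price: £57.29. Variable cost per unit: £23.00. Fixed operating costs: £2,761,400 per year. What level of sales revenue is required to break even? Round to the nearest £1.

£4,613,608

CM per unit = £57.29 − £23.00 = £34.29; CM ratio = £34.29 / £57.29 = 0.5985.
Break-even sales = FC ÷ CM ratio = £2,761,400 × £57.29 / £34.29 = £4,613,608.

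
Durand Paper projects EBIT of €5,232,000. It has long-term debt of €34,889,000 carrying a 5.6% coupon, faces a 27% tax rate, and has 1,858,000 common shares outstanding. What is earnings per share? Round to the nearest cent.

Pre-tax income = €5,232,000 − €1,953,784.00 = €3,278,216.00.
Net income = €3,278,216.00 × (1 − 0.27) = €2,393,097.68.
EPS = €2,393,097.68 ÷ 1,858,000 = €1.29.

€1.29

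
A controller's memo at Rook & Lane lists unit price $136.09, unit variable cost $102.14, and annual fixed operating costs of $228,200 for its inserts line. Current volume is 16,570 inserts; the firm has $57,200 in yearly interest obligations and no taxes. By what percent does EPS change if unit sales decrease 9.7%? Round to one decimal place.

-19.7%

Contribution at this volume is 16,570 × $33.95 = $562,551.50.
Operating income = contribution − fixed costs = $562,551.50 − $228,200 = $334,351.50.
After interest of $57,200.00, pre-tax earnings = $277,151.50.
DCL = total CM / (EBIT − I) = $562,551.50 / $277,151.50 = 2.0298.
%ΔEPS = DCL × %ΔSales = 2.0298 × -9.7% = -19.7%.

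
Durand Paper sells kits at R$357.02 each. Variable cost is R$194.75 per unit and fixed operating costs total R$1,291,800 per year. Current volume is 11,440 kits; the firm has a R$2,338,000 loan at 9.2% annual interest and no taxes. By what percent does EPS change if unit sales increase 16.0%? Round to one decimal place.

+85.0%

Total contribution margin = 11,440 × R$162.27 = R$1,856,368.80.
EBIT = R$1,856,368.80 − R$1,291,800 = R$564,568.80.
Interest = R$215,096.00, so EBIT − I = R$349,472.80.
DCL = total CM / (EBIT − I) = R$1,856,368.80 / R$349,472.80 = 5.3119.
EPS therefore changes by 5.3119 × (+16.0%) = +85.0%.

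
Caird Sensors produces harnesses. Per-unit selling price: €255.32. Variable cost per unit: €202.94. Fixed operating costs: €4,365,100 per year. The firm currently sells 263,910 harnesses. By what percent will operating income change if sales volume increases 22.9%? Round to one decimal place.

+33.5%

Total contribution margin = 263,910 × €52.38 = €13,823,605.80.
Subtracting fixed costs: EBIT = €13,823,605.80 − €4,365,100 = €9,458,505.80.
So DOL = total CM / EBIT = €13,823,605.80 / €9,458,505.80 = 1.4615.
So EBIT moves 1.4615 × (+22.9%) = +33.5%.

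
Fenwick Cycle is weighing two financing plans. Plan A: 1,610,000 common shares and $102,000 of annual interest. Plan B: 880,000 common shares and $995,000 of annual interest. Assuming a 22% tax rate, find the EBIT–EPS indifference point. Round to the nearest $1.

$2,071,493

Set EPS_A = EPS_B: (EBIT − $102,000)(1 − 0.22) ÷ 1,610,000 = (EBIT − $995,000)(1 − 0.22) ÷ 880,000.
The (1 − t) factor cancels: (EBIT − 102,000) × 880,000 = (EBIT − 995,000) × 1,610,000.
EBIT × (1,610,000 − 880,000) = 995,000 × 1,610,000 − 102,000 × 880,000 = 1,512,190,000,000, so EBIT = 1,512,190,000,000 ÷ 730,000 = 2,071,493.15.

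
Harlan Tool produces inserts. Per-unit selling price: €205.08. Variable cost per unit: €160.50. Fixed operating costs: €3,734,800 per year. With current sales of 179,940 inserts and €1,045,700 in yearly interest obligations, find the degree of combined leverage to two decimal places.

2.47

Contribution at this volume is 179,940 × €44.58 = €8,021,725.20.
Operating income = contribution − fixed costs = €8,021,725.20 − €3,734,800 = €4,286,925.20. Interest = €1,045,700.00.
DOL = €8,021,725.20 ÷ €4,286,925.20 = 1.8712; DFL = €4,286,925.20 ÷ €3,241,225.20 = 1.3226.
DCL = DOL × DFL = 1.8712 × 1.3226 = 2.4748.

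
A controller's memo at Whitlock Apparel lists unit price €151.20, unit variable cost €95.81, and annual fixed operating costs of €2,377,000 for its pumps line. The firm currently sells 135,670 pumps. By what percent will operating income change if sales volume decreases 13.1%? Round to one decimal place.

-19.2%

Contribution at this volume is 135,670 × €55.39 = €7,514,761.30.
Operating income = contribution − fixed costs = €7,514,761.30 − €2,377,000 = €5,137,761.30.
DOL = contribution ÷ EBIT = €7,514,761.30 ÷ €5,137,761.30 = 1.4627.
Operating income changes by 1.4627 × -13.1% = -19.2%.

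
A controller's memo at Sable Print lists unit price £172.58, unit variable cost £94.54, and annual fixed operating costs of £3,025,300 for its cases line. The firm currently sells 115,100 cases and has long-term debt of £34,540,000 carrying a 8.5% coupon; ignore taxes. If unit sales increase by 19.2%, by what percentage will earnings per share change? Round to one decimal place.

At 115,100 units, contribution = 115,100 × £78.04 = £8,982,404.00.
Subtracting fixed costs: EBIT = £8,982,404.00 − £3,025,300 = £5,957,104.00.
Interest = £2,935,900.00, so EBIT − I = £3,021,204.00.
Degree of combined leverage = contribution ÷ (EBIT − I) = £8,982,404.00 ÷ £3,021,204.00 = 2.9731.
%ΔEPS = DCL × %ΔSales = 2.9731 × +19.2% = +57.1%.

+57.1%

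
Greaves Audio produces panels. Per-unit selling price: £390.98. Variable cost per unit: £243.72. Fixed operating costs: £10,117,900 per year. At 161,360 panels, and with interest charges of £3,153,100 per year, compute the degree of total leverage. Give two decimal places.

Contribution at this volume is 161,360 × £147.26 = £23,761,873.60.
Operating income = contribution − fixed costs = £23,761,873.60 − £10,117,900 = £13,643,973.60. Interest = £3,153,100.00.
DOL = £23,761,873.60 ÷ £13,643,973.60 = 1.7416; DFL = £13,643,973.60 ÷ £10,490,873.60 = 1.3006.
DCL = DOL × DFL = 1.7416 × 1.3006 = 2.2651.

2.27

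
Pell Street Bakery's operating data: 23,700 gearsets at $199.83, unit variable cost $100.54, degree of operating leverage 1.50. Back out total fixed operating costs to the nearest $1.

$784,391

Total contribution margin = 23,700 × $99.29 = $2,353,173.00.
DOL = contribution / EBIT, so EBIT = $2,353,173.00 / 1.50 = $1,568,782.00.
Fixed costs = CM − EBIT = $2,353,173.00 − $1,568,782.00 = $784,391.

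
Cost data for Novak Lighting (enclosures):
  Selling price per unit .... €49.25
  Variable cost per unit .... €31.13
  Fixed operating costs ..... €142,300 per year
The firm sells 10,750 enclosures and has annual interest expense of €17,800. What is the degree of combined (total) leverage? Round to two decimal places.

Total contribution margin = 10,750 × €18.12 = €194,790.00.
Subtracting fixed costs: EBIT = €194,790.00 − €142,300 = €52,490.00. Interest = €17,800.00.
DOL = €194,790.00 ÷ €52,490.00 = 3.7110; DFL = €52,490.00 ÷ €34,690.00 = 1.5131.
DCL = DOL × DFL = 3.7110 × 1.5131 = 5.6151.

5.62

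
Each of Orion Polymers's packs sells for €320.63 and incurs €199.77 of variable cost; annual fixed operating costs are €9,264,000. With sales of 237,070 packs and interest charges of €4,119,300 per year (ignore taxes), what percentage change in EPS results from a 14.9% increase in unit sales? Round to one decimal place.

At 237,070 units, contribution = 237,070 × €120.86 = €28,652,280.20.
Subtracting fixed costs: EBIT = €28,652,280.20 − €9,264,000 = €19,388,280.20.
After interest of €4,119,300.00, pre-tax earnings = €15,268,980.20.
DCL = total CM / (EBIT − I) = €28,652,280.20 / €15,268,980.20 = 1.8765.
%ΔEPS = DCL × %ΔSales = 1.8765 × +14.9% = +28.0%.

+28.0%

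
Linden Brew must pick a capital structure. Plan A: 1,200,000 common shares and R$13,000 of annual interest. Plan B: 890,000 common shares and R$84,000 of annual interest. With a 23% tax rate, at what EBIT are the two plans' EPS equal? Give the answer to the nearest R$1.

At indifference, (EBIT − 13,000)(1 − t)/1,200,000 = (EBIT − 84,000)(1 − t)/890,000.
Cancelling (1 − t) and cross-multiplying: 890,000·(EBIT − 13,000) = 1,200,000·(EBIT − 84,000).
Solving, EBIT = (84,000·1,200,000 − 13,000·890,000) / (1,200,000 − 890,000) = 89,230,000,000 / 310,000 = 287,838.71.

R$287,839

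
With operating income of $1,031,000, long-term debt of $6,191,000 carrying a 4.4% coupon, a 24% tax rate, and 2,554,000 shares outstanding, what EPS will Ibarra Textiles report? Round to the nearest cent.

$0.23

Interest = $272,404.00, so EBT = $1,031,000 − $272,404.00 = $758,596.00.
Net income = $758,596.00 × (1 − 0.24) = $576,532.96.
Per share: $576,532.96 / 2,554,000 shares = $0.23.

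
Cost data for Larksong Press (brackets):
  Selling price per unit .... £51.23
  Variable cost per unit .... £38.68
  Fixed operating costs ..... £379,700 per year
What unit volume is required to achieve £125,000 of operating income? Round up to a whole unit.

Contribution margin per unit = £51.23 − £38.68 = £12.55.
Units = (FC + target) / CM = (£379,700 + £125,000) / £12.55 = 40,215.14, so 40,216 brackets.

40,216 brackets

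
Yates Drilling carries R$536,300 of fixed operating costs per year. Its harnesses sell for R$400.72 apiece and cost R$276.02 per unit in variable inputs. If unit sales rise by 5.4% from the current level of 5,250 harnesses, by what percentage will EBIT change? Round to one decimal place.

At 5,250 units, contribution = 5,250 × R$124.70 = R$654,675.00.
Operating income = contribution − fixed costs = R$654,675.00 − R$536,300 = R$118,375.00.
So DOL = total CM / EBIT = R$654,675.00 / R$118,375.00 = 5.5305.
%ΔEBIT = DOL × %ΔSales = 5.5305 × +5.4% = +29.9%.

+29.9%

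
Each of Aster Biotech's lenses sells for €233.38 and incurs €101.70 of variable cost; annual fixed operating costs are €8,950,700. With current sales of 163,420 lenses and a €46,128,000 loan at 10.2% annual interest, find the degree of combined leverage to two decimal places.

Contribution at this volume is 163,420 × €131.68 = €21,519,145.60.
Operating income = contribution − fixed costs = €21,519,145.60 − €8,950,700 = €12,568,445.60. Interest = €4,705,056.00.
DOL = €21,519,145.60 ÷ €12,568,445.60 = 1.7122; DFL = €12,568,445.60 ÷ €7,863,389.60 = 1.5983.
Combined leverage = 1.7122 × 1.5983 = 2.7366.

2.74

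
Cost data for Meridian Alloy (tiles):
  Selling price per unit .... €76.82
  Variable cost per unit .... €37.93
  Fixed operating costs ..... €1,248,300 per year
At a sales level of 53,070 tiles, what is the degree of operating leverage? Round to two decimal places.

Total contribution margin = 53,070 × €38.89 = €2,063,892.30.
EBIT = €2,063,892.30 − €1,248,300 = €815,592.30.
DOL = contribution ÷ EBIT = €2,063,892.30 ÷ €815,592.30 = 2.5305.

2.53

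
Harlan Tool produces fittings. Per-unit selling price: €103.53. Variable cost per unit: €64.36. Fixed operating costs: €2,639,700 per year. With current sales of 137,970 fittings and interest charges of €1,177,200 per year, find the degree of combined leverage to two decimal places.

At 137,970 units, contribution = 137,970 × €39.17 = €5,404,284.90.
EBIT = €5,404,284.90 − €2,639,700 = €2,764,584.90. Interest = €1,177,200.00.
DOL = €5,404,284.90 ÷ €2,764,584.90 = 1.9548; DFL = €2,764,584.90 ÷ €1,587,384.90 = 1.7416.
Combined leverage = 1.9548 × 1.7416 = 3.4045.

3.40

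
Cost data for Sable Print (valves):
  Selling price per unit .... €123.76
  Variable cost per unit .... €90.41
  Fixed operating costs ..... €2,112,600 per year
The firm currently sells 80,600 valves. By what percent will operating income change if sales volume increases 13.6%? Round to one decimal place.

Total contribution margin = 80,600 × €33.35 = €2,688,010.00.
Subtracting fixed costs: EBIT = €2,688,010.00 − €2,112,600 = €575,410.00.
DOL = contribution ÷ EBIT = €2,688,010.00 ÷ €575,410.00 = 4.6715.
%ΔEBIT = DOL × %ΔSales = 4.6715 × +13.6% = +63.5%.

+63.5%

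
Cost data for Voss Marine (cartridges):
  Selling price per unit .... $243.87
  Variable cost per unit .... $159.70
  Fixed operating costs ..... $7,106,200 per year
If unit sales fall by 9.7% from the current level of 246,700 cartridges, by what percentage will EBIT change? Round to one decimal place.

At 246,700 units, contribution = 246,700 × $84.17 = $20,764,739.00.
Operating income = contribution − fixed costs = $20,764,739.00 − $7,106,200 = $13,658,539.00.
Degree of operating leverage = $20,764,739.00 / $13,658,539.00 = 1.5203.
Operating income changes by 1.5203 × -9.7% = -14.7%.

-14.7%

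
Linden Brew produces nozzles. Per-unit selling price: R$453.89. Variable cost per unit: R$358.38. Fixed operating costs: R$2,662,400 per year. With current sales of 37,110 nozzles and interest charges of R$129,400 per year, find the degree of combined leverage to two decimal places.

Total contribution margin = 37,110 × R$95.51 = R$3,544,376.10.
Subtracting fixed costs: EBIT = R$3,544,376.10 − R$2,662,400 = R$881,976.10. Interest = R$129,400.00.
DOL = R$3,544,376.10 ÷ R$881,976.10 = 4.0187; DFL = R$881,976.10 ÷ R$752,576.10 = 1.1719.
Combined leverage = 4.0187 × 1.1719 = 4.7095.

4.71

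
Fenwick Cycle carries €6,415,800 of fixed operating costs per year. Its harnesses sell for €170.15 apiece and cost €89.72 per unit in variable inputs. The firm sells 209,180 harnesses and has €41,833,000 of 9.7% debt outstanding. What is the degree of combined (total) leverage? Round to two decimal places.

2.65

At 209,180 units, contribution = 209,180 × €80.43 = €16,824,347.40.
EBIT = €16,824,347.40 − €6,415,800 = €10,408,547.40. Interest = €4,057,801.00, so EBIT − I = €6,350,746.40.
Degree of total leverage = total CM / (EBIT − interest) = €16,824,347.40 / €6,350,746.40 = 2.6492.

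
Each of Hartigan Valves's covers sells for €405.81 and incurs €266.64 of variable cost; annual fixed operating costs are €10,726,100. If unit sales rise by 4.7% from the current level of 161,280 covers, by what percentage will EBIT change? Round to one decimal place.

+9.0%

Total contribution margin = 161,280 × €139.17 = €22,445,337.60.
Subtracting fixed costs: EBIT = €22,445,337.60 − €10,726,100 = €11,719,237.60.
So DOL = total CM / EBIT = €22,445,337.60 / €11,719,237.60 = 1.9153.
Operating income changes by 1.9153 × +4.7% = +9.0%.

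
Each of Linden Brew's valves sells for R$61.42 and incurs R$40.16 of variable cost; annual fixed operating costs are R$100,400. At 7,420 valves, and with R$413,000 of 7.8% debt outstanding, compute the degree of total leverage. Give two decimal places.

At 7,420 units, contribution = 7,420 × R$21.26 = R$157,749.20.
Subtracting fixed costs: EBIT = R$157,749.20 − R$100,400 = R$57,349.20. Interest = R$32,214.00, so EBIT − I = R$25,135.20.
Degree of total leverage = total CM / (EBIT − interest) = R$157,749.20 / R$25,135.20 = 6.2760.

6.28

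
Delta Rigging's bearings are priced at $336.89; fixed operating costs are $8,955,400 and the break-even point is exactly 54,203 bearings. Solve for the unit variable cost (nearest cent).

Contribution per unit must be FC / Q = $8,955,400 / 54,203 = $165.2196.
Hence VC = price − CM = $336.89 − $165.2196 = $171.67.

$171.67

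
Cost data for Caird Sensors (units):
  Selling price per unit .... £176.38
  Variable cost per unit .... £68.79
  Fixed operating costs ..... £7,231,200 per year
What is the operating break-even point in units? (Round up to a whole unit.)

67,211 units

Each unit contributes £176.38 − £68.79 = £107.59.
Break-even Q = £7,231,200 / £107.59 = 67,210.71 → 67,211 units.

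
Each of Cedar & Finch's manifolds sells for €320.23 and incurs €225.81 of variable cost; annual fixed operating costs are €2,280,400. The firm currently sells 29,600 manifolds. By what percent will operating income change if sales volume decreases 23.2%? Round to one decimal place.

At 29,600 units, contribution = 29,600 × €94.42 = €2,794,832.00.
Operating income = contribution − fixed costs = €2,794,832.00 − €2,280,400 = €514,432.00.
DOL = contribution ÷ EBIT = €2,794,832.00 ÷ €514,432.00 = 5.4329.
%ΔEBIT = DOL × %ΔSales = 5.4329 × -23.2% = -126.0%.

-126.0%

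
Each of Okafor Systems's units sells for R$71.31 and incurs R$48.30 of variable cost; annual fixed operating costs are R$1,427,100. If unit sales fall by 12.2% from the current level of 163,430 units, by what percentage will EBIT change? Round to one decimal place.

-19.7%

At 163,430 units, contribution = 163,430 × R$23.01 = R$3,760,524.30.
EBIT = R$3,760,524.30 − R$1,427,100 = R$2,333,424.30.
Degree of operating leverage = R$3,760,524.30 / R$2,333,424.30 = 1.6116.
%ΔEBIT = DOL × %ΔSales = 1.6116 × -12.2% = -19.7%.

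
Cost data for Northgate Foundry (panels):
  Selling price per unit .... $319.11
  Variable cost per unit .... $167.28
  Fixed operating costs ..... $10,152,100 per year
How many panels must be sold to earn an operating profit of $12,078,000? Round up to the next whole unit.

Contribution margin per unit = $319.11 − $167.28 = $151.83.
Required volume = (fixed costs + target profit) ÷ CM = ($10,152,100 + $12,078,000) ÷ $151.83 = 146,414.41, so 146,415 panels.

146,415 panels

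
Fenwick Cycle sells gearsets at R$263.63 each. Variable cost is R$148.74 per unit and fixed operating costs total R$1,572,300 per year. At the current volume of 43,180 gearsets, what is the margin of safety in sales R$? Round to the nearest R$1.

Contribution margin per unit = R$263.63 − R$148.74 = R$114.89. Break-even units = R$1,572,300 ÷ R$114.89 = 13,685.26; break-even revenue = 13,685.26 × R$263.63 = R$3,607,846.19.
Actual sales revenue = 43,180 × R$263.63 = R$11,383,543.40.
Margin of safety = R$11,383,543.40 − R$3,607,846.19 = R$7,775,697.

R$7,775,697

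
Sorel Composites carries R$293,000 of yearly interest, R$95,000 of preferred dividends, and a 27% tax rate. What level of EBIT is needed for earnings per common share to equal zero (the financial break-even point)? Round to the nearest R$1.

R$423,137

Grossing the preferred dividend up to pre-tax terms: R$95,000 / (1 − 0.27) = R$130,136.99.
EPS = 0 when EBIT covers interest plus the pre-tax preferred burden: R$293,000 + R$130,136.99 = R$423,136.99.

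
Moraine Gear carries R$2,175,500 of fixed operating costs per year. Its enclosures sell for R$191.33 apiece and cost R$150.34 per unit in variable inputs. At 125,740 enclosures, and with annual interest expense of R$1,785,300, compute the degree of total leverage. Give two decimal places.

4.32

Contribution at this volume is 125,740 × R$40.99 = R$5,154,082.60.
EBIT = R$5,154,082.60 − R$2,175,500 = R$2,978,582.60. Interest = R$1,785,300.00, so EBIT − I = R$1,193,282.60.
DCL = contribution ÷ (EBIT − I) = R$5,154,082.60 ÷ R$1,193,282.60 = 4.3192.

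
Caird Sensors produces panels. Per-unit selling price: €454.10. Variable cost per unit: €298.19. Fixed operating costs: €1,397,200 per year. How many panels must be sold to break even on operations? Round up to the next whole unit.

8,962 panels

Unit CM = price − variable cost = €454.10 − €298.19 = €155.91.
Break-even Q = €1,397,200 / €155.91 = 8,961.58 → 8,962 panels.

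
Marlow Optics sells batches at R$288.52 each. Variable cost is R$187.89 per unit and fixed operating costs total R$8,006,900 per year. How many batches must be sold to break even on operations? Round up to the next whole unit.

79,568 batches

Each unit contributes R$288.52 − R$187.89 = R$100.63.
Break-even volume = fixed costs ÷ CM per unit = R$8,006,900 ÷ R$100.63 = 79,567.72, so 79,568 batches.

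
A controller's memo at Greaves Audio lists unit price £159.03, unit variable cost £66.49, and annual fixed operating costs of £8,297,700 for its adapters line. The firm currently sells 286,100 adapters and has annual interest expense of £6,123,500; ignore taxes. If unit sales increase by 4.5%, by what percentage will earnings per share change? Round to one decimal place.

Total contribution margin = 286,100 × £92.54 = £26,475,694.00.
Subtracting fixed costs: EBIT = £26,475,694.00 − £8,297,700 = £18,177,994.00.
Interest = £6,123,500.00, so EBIT − I = £12,054,494.00.
DCL = total CM / (EBIT − I) = £26,475,694.00 / £12,054,494.00 = 2.1963.
%ΔEPS = DCL × %ΔSales = 2.1963 × +4.5% = +9.9%.

+9.9%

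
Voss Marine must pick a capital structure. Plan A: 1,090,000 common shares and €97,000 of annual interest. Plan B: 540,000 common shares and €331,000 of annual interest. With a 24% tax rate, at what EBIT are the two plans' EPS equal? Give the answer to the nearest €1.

Set EPS_A = EPS_B: (EBIT − €97,000)(1 − 0.24) ÷ 1,090,000 = (EBIT − €331,000)(1 − 0.24) ÷ 540,000.
Cancelling (1 − t) and cross-multiplying: 540,000·(EBIT − 97,000) = 1,090,000·(EBIT − 331,000).
EBIT × (1,090,000 − 540,000) = 331,000 × 1,090,000 − 97,000 × 540,000 = 308,410,000,000, so EBIT = 308,410,000,000 ÷ 550,000 = 560,745.45.

€560,745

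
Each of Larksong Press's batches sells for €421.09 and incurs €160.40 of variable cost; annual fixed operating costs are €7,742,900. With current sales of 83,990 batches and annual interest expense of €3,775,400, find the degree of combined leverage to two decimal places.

Total contribution margin = 83,990 × €260.69 = €21,895,353.10.
Subtracting fixed costs: EBIT = €21,895,353.10 − €7,742,900 = €14,152,453.10. Interest = €3,775,400.00, so EBIT − I = €10,377,053.10.
Degree of total leverage = total CM / (EBIT − interest) = €21,895,353.10 / €10,377,053.10 = 2.1100.

2.11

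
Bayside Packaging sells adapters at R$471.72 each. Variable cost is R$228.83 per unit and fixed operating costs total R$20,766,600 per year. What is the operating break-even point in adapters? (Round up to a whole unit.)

Unit CM = price − variable cost = R$471.72 − R$228.83 = R$242.89.
Units to break even: R$20,766,600 ÷ R$242.89 = 85,497.96, rounded up to 85,498.

85,498 adapters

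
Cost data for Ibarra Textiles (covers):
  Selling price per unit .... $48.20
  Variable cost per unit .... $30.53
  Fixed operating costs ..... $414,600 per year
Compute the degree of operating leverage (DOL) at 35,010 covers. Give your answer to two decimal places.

3.03

At 35,010 units, contribution = 35,010 × $17.67 = $618,626.70.
EBIT = $618,626.70 − $414,600 = $204,026.70.
So DOL = total CM / EBIT = $618,626.70 / $204,026.70 = 3.0321.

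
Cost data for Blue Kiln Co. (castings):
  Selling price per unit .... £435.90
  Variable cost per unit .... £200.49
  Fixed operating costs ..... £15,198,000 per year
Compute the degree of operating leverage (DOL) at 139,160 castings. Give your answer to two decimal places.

Contribution at this volume is 139,160 × £235.41 = £32,759,655.60.
Operating income = contribution − fixed costs = £32,759,655.60 − £15,198,000 = £17,561,655.60.
So DOL = total CM / EBIT = £32,759,655.60 / £17,561,655.60 = 1.8654.

1.87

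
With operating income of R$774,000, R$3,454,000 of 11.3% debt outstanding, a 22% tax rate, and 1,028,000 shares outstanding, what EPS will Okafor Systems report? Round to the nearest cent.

R$0.29

Interest = R$390,302.00, so EBT = R$774,000 − R$390,302.00 = R$383,698.00.
Net income = R$383,698.00 × (1 − 0.22) = R$299,284.44.
EPS = R$299,284.44 ÷ 1,028,000 = R$0.29.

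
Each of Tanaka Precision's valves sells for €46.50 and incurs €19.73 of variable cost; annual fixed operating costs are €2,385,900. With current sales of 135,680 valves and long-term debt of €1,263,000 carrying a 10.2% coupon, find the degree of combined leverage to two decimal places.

3.25

At 135,680 units, contribution = 135,680 × €26.77 = €3,632,153.60.
Operating income = contribution − fixed costs = €3,632,153.60 − €2,385,900 = €1,246,253.60. Interest = €128,826.00.
DOL = €3,632,153.60 ÷ €1,246,253.60 = 2.9145; DFL = €1,246,253.60 ÷ €1,117,427.60 = 1.1153.
DCL = DOL × DFL = 2.9145 × 1.1153 = 3.2505.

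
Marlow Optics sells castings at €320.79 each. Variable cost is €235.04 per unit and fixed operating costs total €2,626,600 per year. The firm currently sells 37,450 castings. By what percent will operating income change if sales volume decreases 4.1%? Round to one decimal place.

-22.5%

Total contribution margin = 37,450 × €85.75 = €3,211,337.50.
EBIT = €3,211,337.50 − €2,626,600 = €584,737.50.
Degree of operating leverage = €3,211,337.50 / €584,737.50 = 5.4919.
So EBIT moves 5.4919 × (-4.1%) = -22.5%.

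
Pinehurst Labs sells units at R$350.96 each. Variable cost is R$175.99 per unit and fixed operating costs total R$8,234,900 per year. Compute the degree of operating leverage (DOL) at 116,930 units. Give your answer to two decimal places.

1.67

Contribution at this volume is 116,930 × R$174.97 = R$20,459,242.10.
Operating income = contribution − fixed costs = R$20,459,242.10 − R$8,234,900 = R$12,224,342.10.
Degree of operating leverage = R$20,459,242.10 / R$12,224,342.10 = 1.6736.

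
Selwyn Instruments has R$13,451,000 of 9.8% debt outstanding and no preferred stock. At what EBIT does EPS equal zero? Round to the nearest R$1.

R$1,318,198

Annual interest = 9.8% × R$13,451,000 = R$1,318,198.00.
Without preferred stock the financial break-even is simply EBIT = interest = R$1,318,198.00.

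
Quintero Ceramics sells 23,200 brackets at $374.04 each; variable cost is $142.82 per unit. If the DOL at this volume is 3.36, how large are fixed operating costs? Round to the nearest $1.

$3,767,785

At 23,200 units, contribution = 23,200 × $231.22 = $5,364,304.00.
DOL = contribution / EBIT, so EBIT = $5,364,304.00 / 3.36 = $1,596,519.05.
And FC = contribution − EBIT = $5,364,304.00 − $1,596,519.05 = $3,767,785.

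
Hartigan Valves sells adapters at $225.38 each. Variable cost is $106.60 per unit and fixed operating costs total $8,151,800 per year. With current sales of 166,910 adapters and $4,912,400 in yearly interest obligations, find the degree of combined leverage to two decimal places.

At 166,910 units, contribution = 166,910 × $118.78 = $19,825,569.80.
Operating income = contribution − fixed costs = $19,825,569.80 − $8,151,800 = $11,673,769.80. Interest = $4,912,400.00, so EBIT − I = $6,761,369.80.
DCL = contribution ÷ (EBIT − I) = $19,825,569.80 ÷ $6,761,369.80 = 2.9322.

2.93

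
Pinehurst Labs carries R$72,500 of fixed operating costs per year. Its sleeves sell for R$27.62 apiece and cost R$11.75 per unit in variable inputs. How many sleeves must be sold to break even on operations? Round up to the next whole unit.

Unit CM = price − variable cost = R$27.62 − R$11.75 = R$15.87.
Break-even Q = R$72,500 / R$15.87 = 4,568.37 → 4,569 sleeves.

4,569 sleeves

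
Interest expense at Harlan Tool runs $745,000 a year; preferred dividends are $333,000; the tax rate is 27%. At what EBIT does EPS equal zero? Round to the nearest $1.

$1,201,164

Preferred dividends are paid after tax, so their pre-tax equivalent is $333,000 ÷ (1 − 0.27) = $456,164.38.
EPS = 0 when EBIT covers interest plus the pre-tax preferred burden: $745,000 + $456,164.38 = $1,201,164.38.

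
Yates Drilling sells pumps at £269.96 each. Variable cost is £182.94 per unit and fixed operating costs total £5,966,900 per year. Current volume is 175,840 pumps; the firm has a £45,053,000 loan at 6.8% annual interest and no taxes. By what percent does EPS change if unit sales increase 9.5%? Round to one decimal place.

At 175,840 units, contribution = 175,840 × £87.02 = £15,301,596.80.
Operating income = contribution − fixed costs = £15,301,596.80 − £5,966,900 = £9,334,696.80.
After interest of £3,063,604.00, pre-tax earnings = £6,271,092.80.
DCL = total CM / (EBIT − I) = £15,301,596.80 / £6,271,092.80 = 2.4400.
EPS therefore changes by 2.4400 × (+9.5%) = +23.2%.

+23.2%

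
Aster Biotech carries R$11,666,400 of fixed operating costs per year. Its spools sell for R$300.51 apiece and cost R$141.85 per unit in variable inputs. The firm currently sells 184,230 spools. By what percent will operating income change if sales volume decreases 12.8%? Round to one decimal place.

-21.3%

Total contribution margin = 184,230 × R$158.66 = R$29,229,931.80.
Operating income = contribution − fixed costs = R$29,229,931.80 − R$11,666,400 = R$17,563,531.80.
DOL = contribution ÷ EBIT = R$29,229,931.80 ÷ R$17,563,531.80 = 1.6642.
Operating income changes by 1.6642 × -12.8% = -21.3%.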